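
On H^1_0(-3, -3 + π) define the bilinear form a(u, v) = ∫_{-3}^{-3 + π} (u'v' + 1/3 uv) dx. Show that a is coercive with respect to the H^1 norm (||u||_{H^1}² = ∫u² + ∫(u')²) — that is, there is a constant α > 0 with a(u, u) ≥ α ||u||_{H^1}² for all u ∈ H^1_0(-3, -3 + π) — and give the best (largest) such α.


α = 2/3

Coercivity of a(·,·) on H^1_0(-3, -3 + π) means a(u, u) ≥ α ||u||_{H^1}² for every u ∈ H^1_0.
The interval has length L = π, and Poincaré/coercivity depend only on L. Here a(u, u) = ∫(u')² + (1/3)·∫u².
Here 0 < c = 1/3 < 1. The condition a(u,u) ≥ α||u||_{H^1}² reads (1−α)∫(u')² ≥ (α−c)∫u². Any admissible α is ≤ 1 (rapidly oscillating u have ∫u²/∫(u')² → 0), and α = 1 would force 0 ≥ (1−c)∫u², impossible since c < 1; so 1−α > 0. By the sharp Poincaré inequality on H^1_0 of an interval of length L, ∫(u')² ≥ (π/L)²∫u² with equality for the first sine mode sin(π(x−x₀)/L) (x₀ the left endpoint), so the inequality holds for all u iff (1−α)(π/L)² ≥ α − c, i.e. α ≤ ((π/L)² + c)/((π/L)² + 1) = (1 + c(L/π)²)/(1 + (L/π)²). With (π/L)² = 1 and c = 1/3, the largest admissible constant is α = ((π/L)² + c)/((π/L)² + 1).
Simplifying, α = 2/3.


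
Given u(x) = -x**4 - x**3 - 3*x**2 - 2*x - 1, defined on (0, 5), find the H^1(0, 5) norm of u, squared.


||u||_{H^1}^2 = 180939125/252

The H^1 norm (squared) on an interval (0, L) is
  ||u||_{H^1}^2 = ∫_0^L u(x)^2 dx + ∫_0^L u'(x)^2 dx.
Compute u'(x) = -4*x**3 - 3*x**2 - 6*x - 2.
Then u(x)^2 = x**8 + 2*x**7 + 7*x**6 + 10*x**5 + 15*x**4 + 14*x**3 + 10*x**2 + 4*x + 1 and u'(x)^2 = 16*x**6 + 24*x**5 + 57*x**4 + 52*x**3 + 48*x**2 + 24*x + 4.
Integrate each monomial from 0 to 5 using ∫_0^5 c·x^n dx = c·5^(n+1)/(n+1):
  ∫_0^5 u(x)^2 dx = ∫_0^5 (x^8 + 2*x^7 + 7*x^6 + 10*x^5 + 15*x^4 + 14*x^3 + 10*x^2 + 4*x + 1) dx. Term by term:
    ∫_0^5 x^8 dx = 1953125/9;  ∫_0^5 2*x^7 dx = 390625/4;  ∫_0^5 7*x^6 dx = 78125;
    ∫_0^5 10*x^5 dx = 78125/3;  ∫_0^5 15*x^4 dx = 9375;  ∫_0^5 14*x^3 dx = 4375/2;
    ∫_0^5 10*x^2 dx = 1250/3;  ∫_0^5 4*x dx = 50;  ∫_0^5 1 dx = 5.
  Sum: 1953125/9 + 390625/4 + 78125 + 78125/3 + 9375 + 4375/2 + 1250/3 + 50 + 5 = 15511355/36.
  ∫_0^5 u'(x)^2 dx = ∫_0^5 (16*x^6 + 24*x^5 + 57*x^4 + 52*x^3 + 48*x^2 + 24*x + 4) dx. Term by term:
    ∫_0^5 16*x^6 dx = 1250000/7;  ∫_0^5 24*x^5 dx = 62500;  ∫_0^5 57*x^4 dx = 35625;
    ∫_0^5 52*x^3 dx = 8125;  ∫_0^5 48*x^2 dx = 2000;  ∫_0^5 24*x dx = 300;
    ∫_0^5 4 dx = 20.
  Sum: 1250000/7 + 62500 + 35625 + 8125 + 2000 + 300 + 20 = 2009990/7.
Adding: ||u||_{H^1}^2 = 15511355/36 + 2009990/7 = 180939125/252.


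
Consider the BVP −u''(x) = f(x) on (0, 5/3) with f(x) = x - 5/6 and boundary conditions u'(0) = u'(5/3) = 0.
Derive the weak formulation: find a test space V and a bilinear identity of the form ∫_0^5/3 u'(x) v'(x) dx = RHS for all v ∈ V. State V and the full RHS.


V = H^1(0, 5/3) (no boundary constraint on v; u is determined up to an additive constant); weak form: ∫_0^5/3 u'v' dx = ∫_0^5/3 (x - 5/6) v dx for all v ∈ V.

Multiply both sides by a test function v and integrate from 0 to 5/3:
  ∫_0^5/3 −u''(x) v(x) dx = ∫_0^5/3 f(x) v(x) dx.
Integrate the LHS by parts once:
  ∫_0^5/3 −u'' v dx = −[u'(x) v(x)]_0^5/3 + ∫_0^5/3 u'(x) v'(x) dx.
Thus ∫_0^5/3 u'(x) v'(x) dx = ∫_0^5/3 f(x) v(x) dx + [u'(x) v(x)]_0^5/3.
Choose V so that boundary terms are either known or forced to vanish.
u has homogeneous Neumann: u'(0) = u'(5/3) = 0. So [u' v]_0^5/3 = 0·v(5/3) − 0·v(0) = 0 for any v; take V = H^1(0, 5/3).
Weak formulation: find u (satisfying any essential BC) such that ∫_0^5/3 u'(x) v'(x) dx = ∫_0^5/3 f v dx for all v ∈ V (homogeneous Neumann, so boundary terms vanish).
Substituting f(x) = x - 5/6, the right-hand side is ∫_0^5/3 (x - 5/6) v dx.
Compatibility check (pure Neumann): taking v ≡ 1 ∈ V gives 0 = ∫_0^5/3 f dx + (0) − (0), i.e. ∫_0^5/3 f dx must equal u'(0) − u'(5/3) = 0. Indeed ∫_0^5/3 (x - 5/6) dx = 0, so the data are compatible. The solution is then unique only up to an additive constant (fix it e.g. by requiring ∫_0^5/3 u dx = 0).


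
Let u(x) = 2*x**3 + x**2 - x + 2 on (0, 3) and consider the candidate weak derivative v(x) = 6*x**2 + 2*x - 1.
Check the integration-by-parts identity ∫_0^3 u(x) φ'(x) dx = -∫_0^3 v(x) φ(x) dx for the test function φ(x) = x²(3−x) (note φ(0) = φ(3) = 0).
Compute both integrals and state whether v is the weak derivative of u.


LHS = -3267/20, RHS = -3267/20. Yes, v = u' weakly.

u(x) = 2*x**3 + x**2 - x + 2, classical derivative u'(x) = 6*x**2 + 2*x - 1.
φ(x) = x²(3−x), so φ'(x) = 3*x*(2 - x).
Note φ(0) = φ(3) = 0, so the boundary term u·φ vanishes.
LHS = ∫_0^3 u(x) φ'(x) dx = ∫_0^3 (-6*x^5 + 9*x^4 + 9*x^3 - 12*x^2 + 12*x) dx. Term by term:
  ∫_0^3 -6*x^5 dx = -729;  ∫_0^3 9*x^4 dx = 2187/5;  ∫_0^3 9*x^3 dx = 729/4;
  ∫_0^3 -12*x^2 dx = -108;  ∫_0^3 12*x dx = 54.
Sum: -729 + 2187/5 + 729/4 − 108 + 54 = -3267/20.
So LHS = -3267/20.
∫_0^3 v(x) φ(x) dx = ∫_0^3 (-6*x^5 + 16*x^4 + 7*x^3 - 3*x^2) dx. Term by term:
  ∫_0^3 -6*x^5 dx = -729;  ∫_0^3 16*x^4 dx = 3888/5;  ∫_0^3 7*x^3 dx = 567/4;
  ∫_0^3 -3*x^2 dx = -27.
Sum: -729 + 3888/5 + 567/4 − 27 = 3267/20.
So RHS = -∫_0^3 v(x) φ(x) dx = -3267/20.
LHS = RHS, so the identity holds for this test φ.
Moreover u is smooth here and v(x) = u'(x) = 6*x**2 + 2*x - 1 pointwise, so the identity holds for every test function. Hence v is the weak derivative of u.


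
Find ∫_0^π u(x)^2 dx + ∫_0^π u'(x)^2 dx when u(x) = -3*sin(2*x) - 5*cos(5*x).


||u||_{H^1(0,π)}^2 = -1040/7 + 695*π/2

u'(x) = 25*sin(5*x) - 6*cos(2*x).
Expand u² and (u')² and integrate term by term on (0, π), using: for integers n ≥ 1, ∫_0^π sin²(nx) dx = ∫_0^π cos²(nx) dx = π/2; for n ≠ n', ∫_0^π sin(nx)sin(n'x) dx = ∫_0^π cos(nx)cos(n'x) dx = 0; and by product-to-sum, ∫_0^π sin(nx)cos(n'x) dx = ½∫_0^π [sin((n+n')x) + sin((n−n')x)] dx, which is 0 when n+n' is even and 2n/(n²−n'²) when n+n' is odd (it need not vanish on (0, π)).
  u² squared terms: (-5)²·∫cos(5x)² dx = 25·π/2 = 25*π/2;  (-3)²·∫sin(2x)² dx = 9·π/2 = 9*π/2.
  u² cross terms: 2·(-5)·(-3)·∫cos(5x)·sin(2x) dx = 30·(-4/21) = -40/7.
  So ∫_0^π u² dx = 25*π/2 + 9*π/2 − 40/7 = -40/7 + 17*π.
  (u')² squared terms: (-6)²·∫cos(2x)² dx = 36·π/2 = 18*π;  (25)²·∫sin(5x)² dx = 625·π/2 = 625*π/2.
  (u')² cross terms: 2·(-6)·(25)·∫cos(2x)·sin(5x) dx = -300·(10/21) = -1000/7.
  So ∫_0^π (u')² dx = 18*π + 625*π/2 − 1000/7 = -1000/7 + 661*π/2.
||u||_{H^1}^2 = (-40/7 + 17*π) + (-1000/7 + 661*π/2) = -1040/7 + 695*π/2.


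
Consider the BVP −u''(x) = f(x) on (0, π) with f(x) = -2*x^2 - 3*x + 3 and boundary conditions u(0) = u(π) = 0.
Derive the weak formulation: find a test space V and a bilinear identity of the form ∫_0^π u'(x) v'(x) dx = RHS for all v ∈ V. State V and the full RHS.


V = H^1_0(0, π) (so v(0) = v(π) = 0); weak form: ∫_0^π u'v' dx = ∫_0^π (-2*x^2 - 3*x + 3) v dx for all v ∈ V.

Multiply both sides by a test function v and integrate from 0 to π:
  ∫_0^π −u''(x) v(x) dx = ∫_0^π f(x) v(x) dx.
Integrate the LHS by parts once:
  ∫_0^π −u'' v dx = −[u'(x) v(x)]_0^π + ∫_0^π u'(x) v'(x) dx.
Thus ∫_0^π u'(x) v'(x) dx = ∫_0^π f(x) v(x) dx + [u'(x) v(x)]_0^π.
Choose V so that boundary terms are either known or forced to vanish.
u is Dirichlet: u(0) = u(π) = 0. Let V = H^1_0(0, π); then v(0) = v(π) = 0, and [u' v]_0^π = 0.
Weak formulation: find u (satisfying any essential BC) such that ∫_0^π u'(x) v'(x) dx = ∫_0^π f v dx for all v ∈ V.
Substituting f(x) = -2*x^2 - 3*x + 3, the right-hand side is ∫_0^π (-2*x^2 - 3*x + 3) v dx.


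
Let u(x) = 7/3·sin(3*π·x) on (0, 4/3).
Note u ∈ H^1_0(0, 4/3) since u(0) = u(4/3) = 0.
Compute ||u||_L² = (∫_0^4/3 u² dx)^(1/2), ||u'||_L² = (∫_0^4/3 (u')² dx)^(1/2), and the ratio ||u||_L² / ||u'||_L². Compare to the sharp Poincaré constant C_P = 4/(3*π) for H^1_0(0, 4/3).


||u||_L² / ||u'||_L² = 1/(3*π) < C_P = 4/(3*π).

u(x) = 7/3·sin(3*π·x), so u'(x) = 7*π*cos(3*π*x).
Writing u(x) = A·sin(kπx/L) with A = 7/3 and k = 4, use ∫_0^L sin²(kπx/L) dx = L/2 and ∫_0^L cos²(kπx/L) dx = L/2.
u² = 49/9·sin²(3*π·x) and (u')² = 49*π^2·cos²(3*π·x), and each of sin², cos² integrates to L/2 = 2/3 over (0, 4/3).
∫_0^4/3 u² dx = 98/27, so ||u||_L² = 7*sqrt(6)/9.
∫_0^4/3 (u')² dx = 98*π^2/3, so ||u'||_L² = 7*sqrt(6)*π/3.
Ratio ||u||_L² / ||u'||_L² = 1/(3*π).
Sharp Poincaré constant on H^1_0(0, 4/3) is C_P = L/π = 4/(3*π), achieved by sin(3*π/4·x).
This is the k = 4 harmonic; the ratio L/(kπ) is strictly less than C_P = L/π, consistent with the sharp inequality ||u||_L² ≤ C_P ||u'||_L².


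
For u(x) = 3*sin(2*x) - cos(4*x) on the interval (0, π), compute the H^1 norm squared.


||u||_{H^1(0,π)}^2 = 31*π

u'(x) = 4*sin(4*x) + 6*cos(2*x).
Expand u² and (u')² and integrate term by term on (0, π), using: for integers n ≥ 1, ∫_0^π sin²(nx) dx = ∫_0^π cos²(nx) dx = π/2; for n ≠ n', ∫_0^π sin(nx)sin(n'x) dx = ∫_0^π cos(nx)cos(n'x) dx = 0; and by product-to-sum, ∫_0^π sin(nx)cos(n'x) dx = ½∫_0^π [sin((n+n')x) + sin((n−n')x)] dx, which is 0 when n+n' is even and 2n/(n²−n'²) when n+n' is odd (it need not vanish on (0, π)).
  u² squared terms: (-1)²·∫cos(4x)² dx = 1·π/2 = π/2;  (3)²·∫sin(2x)² dx = 9·π/2 = 9*π/2.
  u² cross terms: 2·(-1)·(3)·∫cos(4x)·sin(2x) dx = -6·(0) = 0.
  So ∫_0^π u² dx = π/2 + 9*π/2 + 0 = 5*π.
  (u')² squared terms: (4)²·∫sin(4x)² dx = 16·π/2 = 8*π;  (6)²·∫cos(2x)² dx = 36·π/2 = 18*π.
  (u')² cross terms: 2·(4)·(6)·∫sin(4x)·cos(2x) dx = 48·(0) = 0.
  So ∫_0^π (u')² dx = 8*π + 18*π + 0 = 26*π.
||u||_{H^1}^2 = (5*π) + (26*π) = 31*π.


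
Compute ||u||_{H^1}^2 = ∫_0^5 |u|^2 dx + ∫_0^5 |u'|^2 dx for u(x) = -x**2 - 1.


||u||_{H^1}^2 = 880

The H^1 norm (squared) on an interval (0, L) is
  ||u||_{H^1}^2 = ∫_0^L u(x)^2 dx + ∫_0^L u'(x)^2 dx.
Compute u'(x) = -2*x.
Then u(x)^2 = x**4 + 2*x**2 + 1 and u'(x)^2 = 4*x**2.
Integrate each monomial from 0 to 5 using ∫_0^5 c·x^n dx = c·5^(n+1)/(n+1):
  ∫_0^5 u(x)^2 dx = ∫_0^5 (x^4 + 2*x^2 + 1) dx. Term by term:
    ∫_0^5 x^4 dx = 625;  ∫_0^5 2*x^2 dx = 250/3;  ∫_0^5 1 dx = 5.
  Sum: 625 + 250/3 + 5 = 2140/3.
  ∫_0^5 u'(x)^2 dx = ∫_0^5 (4*x^2) dx. Term by term:
    ∫_0^5 4*x^2 dx = 500/3.
Adding: ||u||_{H^1}^2 = 2140/3 + 500/3 = 880.


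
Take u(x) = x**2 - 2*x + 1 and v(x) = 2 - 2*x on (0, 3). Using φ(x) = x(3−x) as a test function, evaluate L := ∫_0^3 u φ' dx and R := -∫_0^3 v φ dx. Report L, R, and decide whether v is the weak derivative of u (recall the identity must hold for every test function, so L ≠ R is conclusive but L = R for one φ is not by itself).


LHS = -9/2, RHS = 9/2. No, v is not the weak derivative of u.

u(x) = x**2 - 2*x + 1, classical derivative u'(x) = 2*x - 2.
φ(x) = x(3−x), so φ'(x) = 3 - 2*x.
Note φ(0) = φ(3) = 0, so the boundary term u·φ vanishes.
LHS = ∫_0^3 u(x) φ'(x) dx = ∫_0^3 (-2*x^3 + 7*x^2 - 8*x + 3) dx. Term by term:
  ∫_0^3 -2*x^3 dx = -81/2;  ∫_0^3 7*x^2 dx = 63;  ∫_0^3 -8*x dx = -36;
  ∫_0^3 3 dx = 9.
Sum: -81/2 + 63 − 36 + 9 = -9/2.
So LHS = -9/2.
∫_0^3 v(x) φ(x) dx = ∫_0^3 (2*x^3 - 8*x^2 + 6*x) dx. Term by term:
  ∫_0^3 2*x^3 dx = 81/2;  ∫_0^3 -8*x^2 dx = -72;  ∫_0^3 6*x dx = 27.
Sum: 81/2 − 72 + 27 = -9/2.
So RHS = -∫_0^3 v(x) φ(x) dx = 9/2.
LHS − RHS = -9 ≠ 0, so the identity fails.
(For a valid weak derivative the identity must hold for EVERY test function, in particular this one. The failure shows v is NOT the weak derivative of u.)
Correct weak derivative would be u'(x) = 2*x - 2.


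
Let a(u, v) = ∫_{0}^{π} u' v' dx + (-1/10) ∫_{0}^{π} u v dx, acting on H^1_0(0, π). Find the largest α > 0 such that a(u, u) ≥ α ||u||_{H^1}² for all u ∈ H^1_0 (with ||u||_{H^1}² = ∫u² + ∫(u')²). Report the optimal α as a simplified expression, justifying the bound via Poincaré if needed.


α = 9/20

Coercivity of a(·,·) on H^1_0(0, π) means a(u, u) ≥ α ||u||_{H^1}² for every u ∈ H^1_0.
The interval has length L = π, and Poincaré/coercivity depend only on L. Here a(u, u) = ∫(u')² + (-1/10)·∫u².
Here c = -1/10 < 0 with |c| < (π/L)² = 1, so coercivity still holds. The condition a(u,u) ≥ α||u||_{H^1}² reads (1−α)∫(u')² ≥ (α−c)∫u². Any admissible α is ≤ 1 (rapidly oscillating u have ∫u²/∫(u')² → 0), and α = 1 would force 0 ≥ (1−c)∫u², impossible since c < 1; so 1−α > 0. By the sharp Poincaré inequality on H^1_0 of an interval of length L, ∫(u')² ≥ (π/L)²∫u² with equality for the first sine mode sin(π(x−x₀)/L) (x₀ the left endpoint), so the inequality holds for all u iff (1−α)(π/L)² ≥ α − c, i.e. α ≤ ((π/L)² + c)/((π/L)² + 1) = (1 + c(L/π)²)/(1 + (L/π)²). (Direct route, valid since c ≤ 0: Poincaré gives c∫u² ≥ c(L/π)²∫(u')², so a(u,u) ≥ (1 + c(L/π)²)∫(u')², while ||u||_{H^1}² ≤ (1 + (L/π)²)∫(u')²; dividing yields the same α.) With (π/L)² = 1 and c = -1/10, the largest admissible constant is α = ((π/L)² + c)/((π/L)² + 1).
Simplifying, α = 9/20.


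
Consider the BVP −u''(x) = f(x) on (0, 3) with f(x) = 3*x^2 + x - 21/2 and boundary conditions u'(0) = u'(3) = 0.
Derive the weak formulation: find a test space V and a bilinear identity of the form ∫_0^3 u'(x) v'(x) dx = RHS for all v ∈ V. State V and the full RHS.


V = H^1(0, 3) (no boundary constraint on v; u is determined up to an additive constant); weak form: ∫_0^3 u'v' dx = ∫_0^3 (3*x^2 + x - 21/2) v dx for all v ∈ V.

Multiply both sides by a test function v and integrate from 0 to 3:
  ∫_0^3 −u''(x) v(x) dx = ∫_0^3 f(x) v(x) dx.
Integrate the LHS by parts once:
  ∫_0^3 −u'' v dx = −[u'(x) v(x)]_0^3 + ∫_0^3 u'(x) v'(x) dx.
Thus ∫_0^3 u'(x) v'(x) dx = ∫_0^3 f(x) v(x) dx + [u'(x) v(x)]_0^3.
Choose V so that boundary terms are either known or forced to vanish.
u has homogeneous Neumann: u'(0) = u'(3) = 0. So [u' v]_0^3 = 0·v(3) − 0·v(0) = 0 for any v; take V = H^1(0, 3).
Weak formulation: find u (satisfying any essential BC) such that ∫_0^3 u'(x) v'(x) dx = ∫_0^3 f v dx for all v ∈ V (homogeneous Neumann, so boundary terms vanish).
Substituting f(x) = 3*x^2 + x - 21/2, the right-hand side is ∫_0^3 (3*x^2 + x - 21/2) v dx.
Compatibility check (pure Neumann): taking v ≡ 1 ∈ V gives 0 = ∫_0^3 f dx + (0) − (0), i.e. ∫_0^3 f dx must equal u'(0) − u'(3) = 0. Indeed ∫_0^3 (3*x^2 + x - 21/2) dx = 0, so the data are compatible. The solution is then unique only up to an additive constant (fix it e.g. by requiring ∫_0^3 u dx = 0).


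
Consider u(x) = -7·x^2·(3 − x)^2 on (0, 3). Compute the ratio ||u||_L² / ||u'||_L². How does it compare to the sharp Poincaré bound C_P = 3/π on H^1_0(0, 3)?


||u||_L² / ||u'||_L² = sqrt(3)/2 < C_P = 3/π.

u(x) = -7·x^2·(3 − x)^2, so u'(x) = 14*x*(x*(3 - x) - (x - 3)^2).
u(x) = -7·x^2·(3 − x)^2 vanishes at x = 0 and x = 3, so u ∈ H^1_0(0, 3). Differentiate via the product rule and integrate the resulting polynomials term by term.
  ∫_0^3 u² dx = ∫_0^3 (49*x^8 - 588*x^7 + 2646*x^6 - 5292*x^5 + 3969*x^4) dx. Term by term:
    ∫_0^3 49*x^8 dx = 107163;  ∫_0^3 -588*x^7 dx = -964467/2;  ∫_0^3 2646*x^6 dx = 826686;
    ∫_0^3 -5292*x^5 dx = -642978;  ∫_0^3 3969*x^4 dx = 964467/5.
  Sum: 107163 − 964467/2 + 826686 − 642978 + 964467/5 = 15309/10.
  ∫_0^3 (u')² dx = ∫_0^3 (784*x^6 - 7056*x^5 + 22932*x^4 - 31752*x^3 + 15876*x^2) dx. Term by term:
    ∫_0^3 784*x^6 dx = 244944;  ∫_0^3 -7056*x^5 dx = -857304;  ∫_0^3 22932*x^4 dx = 5572476/5;
    ∫_0^3 -31752*x^3 dx = -642978;  ∫_0^3 15876*x^2 dx = 142884.
  Sum: 244944 − 857304 + 5572476/5 − 642978 + 142884 = 10206/5.
∫_0^3 u² dx = 15309/10, so ||u||_L² = 27*sqrt(210)/10.
∫_0^3 (u')² dx = 10206/5, so ||u'||_L² = 27*sqrt(70)/5.
Ratio ||u||_L² / ||u'||_L² = sqrt(3)/2.
Sharp Poincaré constant on H^1_0(0, 3) is C_P = L/π = 3/π, achieved by sin(π/3·x).
A polynomial bump cannot attain the sharp Poincaré constant (only the first sine eigenfunction does), so the ratio is strictly less than C_P, consistent with ||u||_L² ≤ C_P ||u'||_L².


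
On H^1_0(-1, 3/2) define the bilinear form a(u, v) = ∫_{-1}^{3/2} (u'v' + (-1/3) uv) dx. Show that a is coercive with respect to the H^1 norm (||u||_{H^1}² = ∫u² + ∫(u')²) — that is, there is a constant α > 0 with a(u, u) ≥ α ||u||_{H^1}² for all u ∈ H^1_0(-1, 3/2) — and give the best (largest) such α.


α = (-25 + 12*π^2)/(3*(25 + 4*π^2))

Coercivity of a(·,·) on H^1_0(-1, 3/2) means a(u, u) ≥ α ||u||_{H^1}² for every u ∈ H^1_0.
The interval has length L = 5/2, and Poincaré/coercivity depend only on L. Here a(u, u) = ∫(u')² + (-1/3)·∫u².
Here c = -1/3 < 0 with |c| < (π/L)² = 4*π^2/25, so coercivity still holds. The condition a(u,u) ≥ α||u||_{H^1}² reads (1−α)∫(u')² ≥ (α−c)∫u². Any admissible α is ≤ 1 (rapidly oscillating u have ∫u²/∫(u')² → 0), and α = 1 would force 0 ≥ (1−c)∫u², impossible since c < 1; so 1−α > 0. By the sharp Poincaré inequality on H^1_0 of an interval of length L, ∫(u')² ≥ (π/L)²∫u² with equality for the first sine mode sin(π(x−x₀)/L) (x₀ the left endpoint), so the inequality holds for all u iff (1−α)(π/L)² ≥ α − c, i.e. α ≤ ((π/L)² + c)/((π/L)² + 1) = (1 + c(L/π)²)/(1 + (L/π)²). (Direct route, valid since c ≤ 0: Poincaré gives c∫u² ≥ c(L/π)²∫(u')², so a(u,u) ≥ (1 + c(L/π)²)∫(u')², while ||u||_{H^1}² ≤ (1 + (L/π)²)∫(u')²; dividing yields the same α.) With (π/L)² = 4*π^2/25 and c = -1/3, the largest admissible constant is α = ((π/L)² + c)/((π/L)² + 1).
Simplifying, α = (-25 + 12*π^2)/(3*(25 + 4*π^2)).


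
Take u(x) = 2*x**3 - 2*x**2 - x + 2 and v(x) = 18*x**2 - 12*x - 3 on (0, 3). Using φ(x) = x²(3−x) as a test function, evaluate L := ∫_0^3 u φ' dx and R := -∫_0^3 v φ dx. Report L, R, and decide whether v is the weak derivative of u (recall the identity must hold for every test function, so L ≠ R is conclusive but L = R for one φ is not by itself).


LHS = -1809/20, RHS = -5427/20. No, v is not the weak derivative of u.

u(x) = 2*x**3 - 2*x**2 - x + 2, classical derivative u'(x) = 6*x**2 - 4*x - 1.
φ(x) = x²(3−x), so φ'(x) = 3*x*(2 - x).
Note φ(0) = φ(3) = 0, so the boundary term u·φ vanishes.
LHS = ∫_0^3 u(x) φ'(x) dx = ∫_0^3 (-6*x^5 + 18*x^4 - 9*x^3 - 12*x^2 + 12*x) dx. Term by term:
  ∫_0^3 -6*x^5 dx = -729;  ∫_0^3 18*x^4 dx = 4374/5;  ∫_0^3 -9*x^3 dx = -729/4;
  ∫_0^3 -12*x^2 dx = -108;  ∫_0^3 12*x dx = 54.
Sum: -729 + 4374/5 − 729/4 − 108 + 54 = -1809/20.
So LHS = -1809/20.
∫_0^3 v(x) φ(x) dx = ∫_0^3 (-18*x^5 + 66*x^4 - 33*x^3 - 9*x^2) dx. Term by term:
  ∫_0^3 -18*x^5 dx = -2187;  ∫_0^3 66*x^4 dx = 16038/5;  ∫_0^3 -33*x^3 dx = -2673/4;
  ∫_0^3 -9*x^2 dx = -81.
Sum: -2187 + 16038/5 − 2673/4 − 81 = 5427/20.
So RHS = -∫_0^3 v(x) φ(x) dx = -5427/20.
LHS − RHS = 1809/10 ≠ 0, so the identity fails.
(For a valid weak derivative the identity must hold for EVERY test function, in particular this one. The failure shows v is NOT the weak derivative of u.)
Correct weak derivative would be u'(x) = 6*x**2 - 4*x - 1.


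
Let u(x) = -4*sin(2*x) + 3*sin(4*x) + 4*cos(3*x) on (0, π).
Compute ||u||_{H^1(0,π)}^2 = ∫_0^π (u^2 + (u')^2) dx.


||u||_{H^1(0,π)}^2 = 3712/7 + 393*π/2

u'(x) = -12*sin(3*x) - 8*cos(2*x) + 12*cos(4*x).
Expand u² and (u')² and integrate term by term on (0, π), using: for integers n ≥ 1, ∫_0^π sin²(nx) dx = ∫_0^π cos²(nx) dx = π/2; for n ≠ n', ∫_0^π sin(nx)sin(n'x) dx = ∫_0^π cos(nx)cos(n'x) dx = 0; and by product-to-sum, ∫_0^π sin(nx)cos(n'x) dx = ½∫_0^π [sin((n+n')x) + sin((n−n')x)] dx, which is 0 when n+n' is even and 2n/(n²−n'²) when n+n' is odd (it need not vanish on (0, π)).
  u² squared terms: (-4)²·∫sin(2x)² dx = 16·π/2 = 8*π;  (3)²·∫sin(4x)² dx = 9·π/2 = 9*π/2;  (4)²·∫cos(3x)² dx = 16·π/2 = 8*π.
  u² cross terms: 2·(-4)·(3)·∫sin(2x)·sin(4x) dx = -24·(0) = 0;  2·(-4)·(4)·∫sin(2x)·cos(3x) dx = -32·(-4/5) = 128/5;  2·(3)·(4)·∫sin(4x)·cos(3x) dx = 24·(8/7) = 192/7.
  So ∫_0^π u² dx = 8*π + 9*π/2 + 8*π + 0 + 128/5 + 192/7 = 1856/35 + 41*π/2.
  (u')² squared terms: (-12)²·∫sin(3x)² dx = 144·π/2 = 72*π;  (-8)²·∫cos(2x)² dx = 64·π/2 = 32*π;  (12)²·∫cos(4x)² dx = 144·π/2 = 72*π.
  (u')² cross terms: 2·(-12)·(-8)·∫sin(3x)·cos(2x) dx = 192·(6/5) = 1152/5;  2·(-12)·(12)·∫sin(3x)·cos(4x) dx = -288·(-6/7) = 1728/7;  2·(-8)·(12)·∫cos(2x)·cos(4x) dx = -192·(0) = 0.
  So ∫_0^π (u')² dx = 72*π + 32*π + 72*π + 1152/5 + 1728/7 + 0 = 16704/35 + 176*π.
||u||_{H^1}^2 = (1856/35 + 41*π/2) + (16704/35 + 176*π) = 3712/7 + 393*π/2.


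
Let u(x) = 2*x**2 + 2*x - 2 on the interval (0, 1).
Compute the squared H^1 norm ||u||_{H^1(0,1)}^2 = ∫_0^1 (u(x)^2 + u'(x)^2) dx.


||u||_{H^1}^2 = 94/5

The H^1 norm (squared) on an interval (0, L) is
  ||u||_{H^1}^2 = ∫_0^L u(x)^2 dx + ∫_0^L u'(x)^2 dx.
Compute u'(x) = 4*x + 2.
Then u(x)^2 = 4*x**4 + 8*x**3 - 4*x**2 - 8*x + 4 and u'(x)^2 = 16*x**2 + 16*x + 4.
Integrate each monomial from 0 to 1 using ∫_0^1 c·x^n dx = c·1^(n+1)/(n+1):
  ∫_0^1 u(x)^2 dx = ∫_0^1 (4*x^4 + 8*x^3 - 4*x^2 - 8*x + 4) dx. Term by term:
    ∫_0^1 4*x^4 dx = 4/5;  ∫_0^1 8*x^3 dx = 2;  ∫_0^1 -4*x^2 dx = -4/3;
    ∫_0^1 -8*x dx = -4;  ∫_0^1 4 dx = 4.
  Sum: 4/5 + 2 − 4/3 − 4 + 4 = 22/15.
  ∫_0^1 u'(x)^2 dx = ∫_0^1 (16*x^2 + 16*x + 4) dx. Term by term:
    ∫_0^1 16*x^2 dx = 16/3;  ∫_0^1 16*x dx = 8;  ∫_0^1 4 dx = 4.
  Sum: 16/3 + 8 + 4 = 52/3.
Adding: ||u||_{H^1}^2 = 22/15 + 52/3 = 94/5.


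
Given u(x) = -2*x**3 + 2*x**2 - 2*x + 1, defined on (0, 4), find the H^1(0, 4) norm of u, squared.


||u||_{H^1}^2 = 1131412/105

The H^1 norm (squared) on an interval (0, L) is
  ||u||_{H^1}^2 = ∫_0^L u(x)^2 dx + ∫_0^L u'(x)^2 dx.
Compute u'(x) = -6*x**2 + 4*x - 2.
Then u(x)^2 = 4*x**6 - 8*x**5 + 12*x**4 - 12*x**3 + 8*x**2 - 4*x + 1 and u'(x)^2 = 36*x**4 - 48*x**3 + 40*x**2 - 16*x + 4.
Integrate each monomial from 0 to 4 using ∫_0^4 c·x^n dx = c·4^(n+1)/(n+1):
  ∫_0^4 u(x)^2 dx = ∫_0^4 (4*x^6 - 8*x^5 + 12*x^4 - 12*x^3 + 8*x^2 - 4*x + 1) dx. Term by term:
    ∫_0^4 4*x^6 dx = 65536/7;  ∫_0^4 -8*x^5 dx = -16384/3;  ∫_0^4 12*x^4 dx = 12288/5;
    ∫_0^4 -12*x^3 dx = -768;  ∫_0^4 8*x^2 dx = 512/3;  ∫_0^4 -4*x dx = -32;
    ∫_0^4 1 dx = 4.
  Sum: 65536/7 − 16384/3 + 12288/5 − 768 + 512/3 − 32 + 4 = 601988/105.
  ∫_0^4 u'(x)^2 dx = ∫_0^4 (36*x^4 - 48*x^3 + 40*x^2 - 16*x + 4) dx. Term by term:
    ∫_0^4 36*x^4 dx = 36864/5;  ∫_0^4 -48*x^3 dx = -3072;  ∫_0^4 40*x^2 dx = 2560/3;
    ∫_0^4 -16*x dx = -128;  ∫_0^4 4 dx = 16.
  Sum: 36864/5 − 3072 + 2560/3 − 128 + 16 = 75632/15.
Adding: ||u||_{H^1}^2 = 601988/105 + 75632/15 = 1131412/105.


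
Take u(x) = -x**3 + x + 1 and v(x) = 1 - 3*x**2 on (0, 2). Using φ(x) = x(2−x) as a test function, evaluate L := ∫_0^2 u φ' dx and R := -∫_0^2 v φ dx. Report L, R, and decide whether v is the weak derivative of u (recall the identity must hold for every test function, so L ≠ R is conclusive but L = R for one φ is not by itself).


LHS = 52/15, RHS = 52/15. Yes, v = u' weakly.

u(x) = -x**3 + x + 1, classical derivative u'(x) = 1 - 3*x**2.
φ(x) = x(2−x), so φ'(x) = 2 - 2*x.
Note φ(0) = φ(2) = 0, so the boundary term u·φ vanishes.
LHS = ∫_0^2 u(x) φ'(x) dx = ∫_0^2 (2*x^4 - 2*x^3 - 2*x^2 + 2) dx. Term by term:
  ∫_0^2 2*x^4 dx = 64/5;  ∫_0^2 -2*x^3 dx = -8;  ∫_0^2 -2*x^2 dx = -16/3;
  ∫_0^2 2 dx = 4.
Sum: 64/5 − 8 − 16/3 + 4 = 52/15.
So LHS = 52/15.
∫_0^2 v(x) φ(x) dx = ∫_0^2 (3*x^4 - 6*x^3 - x^2 + 2*x) dx. Term by term:
  ∫_0^2 3*x^4 dx = 96/5;  ∫_0^2 -6*x^3 dx = -24;  ∫_0^2 -x^2 dx = -8/3;
  ∫_0^2 2*x dx = 4.
Sum: 96/5 − 24 − 8/3 + 4 = -52/15.
So RHS = -∫_0^2 v(x) φ(x) dx = 52/15.
LHS = RHS, so the identity holds for this test φ.
Moreover u is smooth here and v(x) = u'(x) = 1 - 3*x**2 pointwise, so the identity holds for every test function. Hence v is the weak derivative of u.


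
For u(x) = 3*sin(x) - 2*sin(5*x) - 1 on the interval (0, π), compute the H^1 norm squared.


||u||_{H^1(0,π)}^2 = -52/5 + 62*π

u'(x) = 3*cos(x) - 10*cos(5*x).
Expand u² and (u')² and integrate term by term on (0, π), using: for integers n ≥ 1, ∫_0^π sin²(nx) dx = ∫_0^π cos²(nx) dx = π/2; for n ≠ n', ∫_0^π sin(nx)sin(n'x) dx = ∫_0^π cos(nx)cos(n'x) dx = 0; and by product-to-sum, ∫_0^π sin(nx)cos(n'x) dx = ½∫_0^π [sin((n+n')x) + sin((n−n')x)] dx, which is 0 when n+n' is even and 2n/(n²−n'²) when n+n' is odd (it need not vanish on (0, π)). For the constant mode: ∫_0^π 1 dx = π, ∫_0^π cos(nx) dx = 0, ∫_0^π sin(nx) dx = (1−(−1)^n)/n.
  u² squared terms: (-1)²·∫1 dx = 1·π = π;  (-2)²·∫sin(5x)² dx = 4·π/2 = 2*π;  (3)²·∫sin(x)² dx = 9·π/2 = 9*π/2.
  u² cross terms: 2·(-1)·(-2)·∫1·sin(5x) dx = 4·(2/5) = 8/5;  2·(-1)·(3)·∫1·sin(x) dx = -6·(2) = -12;  2·(-2)·(3)·∫sin(5x)·sin(x) dx = -12·(0) = 0.
  So ∫_0^π u² dx = π + 2*π + 9*π/2 + 8/5 − 12 + 0 = -52/5 + 15*π/2.
  (u')² squared terms: (-10)²·∫cos(5x)² dx = 100·π/2 = 50*π;  (3)²·∫cos(x)² dx = 9·π/2 = 9*π/2.
  (u')² cross terms: 2·(-10)·(3)·∫cos(5x)·cos(x) dx = -60·(0) = 0.
  So ∫_0^π (u')² dx = 50*π + 9*π/2 + 0 = 109*π/2.
||u||_{H^1}^2 = (-52/5 + 15*π/2) + (109*π/2) = -52/5 + 62*π.


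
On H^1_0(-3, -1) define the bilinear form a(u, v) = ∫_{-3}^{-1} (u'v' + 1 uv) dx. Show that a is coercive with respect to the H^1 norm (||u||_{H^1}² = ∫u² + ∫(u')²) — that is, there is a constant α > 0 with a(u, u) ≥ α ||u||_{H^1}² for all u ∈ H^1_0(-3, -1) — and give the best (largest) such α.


α = 1

Coercivity of a(·,·) on H^1_0(-3, -1) means a(u, u) ≥ α ||u||_{H^1}² for every u ∈ H^1_0.
The interval has length L = 2, and Poincaré/coercivity depend only on L. Here a(u, u) = ∫(u')² + (1)·∫u².
Here c = 1 ≥ 1, so a(u,u) = ∫(u')² + c∫u² ≥ ∫(u')² + ∫u² = ||u||_{H^1}², i.e. α = 1 works. No larger α is possible: a(u,u) ≥ α||u||_{H^1}² means (1−α)∫(u')² ≥ (α−c)∫u², and for the modes u_n = sin(nπ(x−x₀)/L) (x₀ the left endpoint) one has ∫u_n²/∫(u_n')² = (L/(nπ))² → 0, so a(u_n,u_n)/||u_n||_{H^1}² → 1. Hence the optimal constant is α = 1.
Therefore α = 1.


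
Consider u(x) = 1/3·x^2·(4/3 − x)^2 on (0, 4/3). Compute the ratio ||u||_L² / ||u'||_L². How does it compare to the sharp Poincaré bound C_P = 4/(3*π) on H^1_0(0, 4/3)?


||u||_L² / ||u'||_L² = 2*sqrt(3)/9 < C_P = 4/(3*π).

u(x) = 1/3·x^2·(4/3 − x)^2, so u'(x) = 4*x*(3*x - 4)*(3*x - 2)/27.
u(x) = 1/3·x^2·(4/3 − x)^2 vanishes at x = 0 and x = 4/3, so u ∈ H^1_0(0, 4/3). Differentiate via the product rule and integrate the resulting polynomials term by term.
  ∫_0^4/3 u² dx = ∫_0^4/3 (x^8/9 - 16*x^7/27 + 32*x^6/27 - 256*x^5/243 + 256*x^4/729) dx. Term by term:
    ∫_0^4/3 x^8/9 dx = 262144/1594323;  ∫_0^4/3 -16*x^7/27 dx = -131072/177147;  ∫_0^4/3 32*x^6/27 dx = 524288/413343;
    ∫_0^4/3 -256*x^5/243 dx = -524288/531441;  ∫_0^4/3 256*x^4/729 dx = 262144/885735.
  Sum: 262144/1594323 − 131072/177147 + 524288/413343 − 524288/531441 + 262144/885735 = 131072/55801305.
  ∫_0^4/3 (u')² dx = ∫_0^4/3 (16*x^6/9 - 64*x^5/9 + 832*x^4/81 - 512*x^3/81 + 1024*x^2/729) dx. Term by term:
    ∫_0^4/3 16*x^6/9 dx = 262144/137781;  ∫_0^4/3 -64*x^5/9 dx = -131072/19683;  ∫_0^4/3 832*x^4/81 dx = 851968/98415;
    ∫_0^4/3 -512*x^3/81 dx = -32768/6561;  ∫_0^4/3 1024*x^2/729 dx = 65536/59049.
  Sum: 262144/137781 − 131072/19683 + 851968/98415 − 32768/6561 + 65536/59049 = 32768/2066715.
∫_0^4/3 u² dx = 131072/55801305, so ||u||_L² = 256*sqrt(210)/76545.
∫_0^4/3 (u')² dx = 32768/2066715, so ||u'||_L² = 128*sqrt(70)/8505.
Ratio ||u||_L² / ||u'||_L² = 2*sqrt(3)/9.
Sharp Poincaré constant on H^1_0(0, 4/3) is C_P = L/π = 4/(3*π), achieved by sin(3*π/4·x).
A polynomial bump cannot attain the sharp Poincaré constant (only the first sine eigenfunction does), so the ratio is strictly less than C_P, consistent with ||u||_L² ≤ C_P ||u'||_L².


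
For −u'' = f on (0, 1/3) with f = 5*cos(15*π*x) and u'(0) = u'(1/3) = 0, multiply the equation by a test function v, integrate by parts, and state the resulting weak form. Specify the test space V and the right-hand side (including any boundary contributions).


V = H^1(0, 1/3) (no boundary constraint on v; u is determined up to an additive constant); weak form: ∫_0^1/3 u'v' dx = ∫_0^1/3 (5*cos(15*π*x)) v dx for all v ∈ V.

Multiply both sides by a test function v and integrate from 0 to 1/3:
  ∫_0^1/3 −u''(x) v(x) dx = ∫_0^1/3 f(x) v(x) dx.
Integrate the LHS by parts once:
  ∫_0^1/3 −u'' v dx = −[u'(x) v(x)]_0^1/3 + ∫_0^1/3 u'(x) v'(x) dx.
Thus ∫_0^1/3 u'(x) v'(x) dx = ∫_0^1/3 f(x) v(x) dx + [u'(x) v(x)]_0^1/3.
Choose V so that boundary terms are either known or forced to vanish.
u has homogeneous Neumann: u'(0) = u'(1/3) = 0. So [u' v]_0^1/3 = 0·v(1/3) − 0·v(0) = 0 for any v; take V = H^1(0, 1/3).
Weak formulation: find u (satisfying any essential BC) such that ∫_0^1/3 u'(x) v'(x) dx = ∫_0^1/3 f v dx for all v ∈ V (homogeneous Neumann, so boundary terms vanish).
Substituting f(x) = 5*cos(15*π*x), the right-hand side is ∫_0^1/3 (5*cos(15*π*x)) v dx.
Compatibility check (pure Neumann): taking v ≡ 1 ∈ V gives 0 = ∫_0^1/3 f dx + (0) − (0), i.e. ∫_0^1/3 f dx must equal u'(0) − u'(1/3) = 0. Indeed ∫_0^1/3 (5*cos(15*π*x)) dx = 0, so the data are compatible. The solution is then unique only up to an additive constant (fix it e.g. by requiring ∫_0^1/3 u dx = 0).


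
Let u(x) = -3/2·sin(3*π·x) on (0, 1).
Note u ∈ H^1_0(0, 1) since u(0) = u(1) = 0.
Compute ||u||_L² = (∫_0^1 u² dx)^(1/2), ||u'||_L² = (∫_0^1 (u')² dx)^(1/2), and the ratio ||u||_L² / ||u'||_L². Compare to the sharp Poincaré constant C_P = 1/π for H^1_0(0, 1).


||u||_L² / ||u'||_L² = 1/(3*π) < C_P = 1/π.

u(x) = -3/2·sin(3*π·x), so u'(x) = -9*π*cos(3*π*x)/2.
Writing u(x) = A·sin(kπx/L) with A = -3/2 and k = 3, use ∫_0^L sin²(kπx/L) dx = L/2 and ∫_0^L cos²(kπx/L) dx = L/2.
u² = 9/4·sin²(3*π·x) and (u')² = 81*π^2/4·cos²(3*π·x), and each of sin², cos² integrates to L/2 = 1/2 over (0, 1).
∫_0^1 u² dx = 9/8, so ||u||_L² = 3*sqrt(2)/4.
∫_0^1 (u')² dx = 81*π^2/8, so ||u'||_L² = 9*sqrt(2)*π/4.
Ratio ||u||_L² / ||u'||_L² = 1/(3*π).
Sharp Poincaré constant on H^1_0(0, 1) is C_P = L/π = 1/π, achieved by sin(π·x).
This is the k = 3 harmonic; the ratio L/(kπ) is strictly less than C_P = L/π, consistent with the sharp inequality ||u||_L² ≤ C_P ||u'||_L².


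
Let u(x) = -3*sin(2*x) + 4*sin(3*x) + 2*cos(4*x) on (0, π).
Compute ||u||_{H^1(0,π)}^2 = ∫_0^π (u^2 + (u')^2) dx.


||u||_{H^1(0,π)}^2 = -1632/7 + 273*π/2

u'(x) = -8*sin(4*x) - 6*cos(2*x) + 12*cos(3*x).
Expand u² and (u')² and integrate term by term on (0, π), using: for integers n ≥ 1, ∫_0^π sin²(nx) dx = ∫_0^π cos²(nx) dx = π/2; for n ≠ n', ∫_0^π sin(nx)sin(n'x) dx = ∫_0^π cos(nx)cos(n'x) dx = 0; and by product-to-sum, ∫_0^π sin(nx)cos(n'x) dx = ½∫_0^π [sin((n+n')x) + sin((n−n')x)] dx, which is 0 when n+n' is even and 2n/(n²−n'²) when n+n' is odd (it need not vanish on (0, π)).
  u² squared terms: (-3)²·∫sin(2x)² dx = 9·π/2 = 9*π/2;  (2)²·∫cos(4x)² dx = 4·π/2 = 2*π;  (4)²·∫sin(3x)² dx = 16·π/2 = 8*π.
  u² cross terms: 2·(-3)·(2)·∫sin(2x)·cos(4x) dx = -12·(0) = 0;  2·(-3)·(4)·∫sin(2x)·sin(3x) dx = -24·(0) = 0;  2·(2)·(4)·∫cos(4x)·sin(3x) dx = 16·(-6/7) = -96/7.
  So ∫_0^π u² dx = 9*π/2 + 2*π + 8*π + 0 + 0 − 96/7 = -96/7 + 29*π/2.
  (u')² squared terms: (-8)²·∫sin(4x)² dx = 64·π/2 = 32*π;  (-6)²·∫cos(2x)² dx = 36·π/2 = 18*π;  (12)²·∫cos(3x)² dx = 144·π/2 = 72*π.
  (u')² cross terms: 2·(-8)·(-6)·∫sin(4x)·cos(2x) dx = 96·(0) = 0;  2·(-8)·(12)·∫sin(4x)·cos(3x) dx = -192·(8/7) = -1536/7;  2·(-6)·(12)·∫cos(2x)·cos(3x) dx = -144·(0) = 0.
  So ∫_0^π (u')² dx = 32*π + 18*π + 72*π + 0 − 1536/7 + 0 = -1536/7 + 122*π.
||u||_{H^1}^2 = (-96/7 + 29*π/2) + (-1536/7 + 122*π) = -1632/7 + 273*π/2.


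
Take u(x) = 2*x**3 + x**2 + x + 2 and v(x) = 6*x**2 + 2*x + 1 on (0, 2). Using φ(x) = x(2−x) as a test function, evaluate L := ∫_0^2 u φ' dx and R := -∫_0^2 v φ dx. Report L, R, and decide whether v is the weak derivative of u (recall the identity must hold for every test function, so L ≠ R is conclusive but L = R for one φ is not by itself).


LHS = -68/5, RHS = -68/5. Yes, v = u' weakly.

u(x) = 2*x**3 + x**2 + x + 2, classical derivative u'(x) = 6*x**2 + 2*x + 1.
φ(x) = x(2−x), so φ'(x) = 2 - 2*x.
Note φ(0) = φ(2) = 0, so the boundary term u·φ vanishes.
LHS = ∫_0^2 u(x) φ'(x) dx = ∫_0^2 (-4*x^4 + 2*x^3 - 2*x + 4) dx. Term by term:
  ∫_0^2 -4*x^4 dx = -128/5;  ∫_0^2 2*x^3 dx = 8;  ∫_0^2 -2*x dx = -4;
  ∫_0^2 4 dx = 8.
Sum: -128/5 + 8 − 4 + 8 = -68/5.
So LHS = -68/5.
∫_0^2 v(x) φ(x) dx = ∫_0^2 (-6*x^4 + 10*x^3 + 3*x^2 + 2*x) dx. Term by term:
  ∫_0^2 -6*x^4 dx = -192/5;  ∫_0^2 10*x^3 dx = 40;  ∫_0^2 3*x^2 dx = 8;
  ∫_0^2 2*x dx = 4.
Sum: -192/5 + 40 + 8 + 4 = 68/5.
So RHS = -∫_0^2 v(x) φ(x) dx = -68/5.
LHS = RHS, so the identity holds for this test φ.
Moreover u is smooth here and v(x) = u'(x) = 6*x**2 + 2*x + 1 pointwise, so the identity holds for every test function. Hence v is the weak derivative of u.


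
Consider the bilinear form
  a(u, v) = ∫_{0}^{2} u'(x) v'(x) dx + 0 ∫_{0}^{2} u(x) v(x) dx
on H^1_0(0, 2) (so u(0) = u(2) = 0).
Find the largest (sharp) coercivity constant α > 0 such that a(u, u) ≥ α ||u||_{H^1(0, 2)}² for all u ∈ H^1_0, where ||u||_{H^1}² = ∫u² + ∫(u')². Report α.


α = π^2/(4 + π^2)

Coercivity of a(·,·) on H^1_0(0, 2) means a(u, u) ≥ α ||u||_{H^1}² for every u ∈ H^1_0.
The interval has length L = 2, and Poincaré/coercivity depend only on L. Here a(u, u) = ∫(u')² + (0)·∫u².
Here c = 0, so a(u,u) = ∫(u')² alone. The condition a(u,u) ≥ α||u||_{H^1}² reads (1−α)∫(u')² ≥ (α−c)∫u². Any admissible α is ≤ 1 (rapidly oscillating u have ∫u²/∫(u')² → 0), and α = 1 would force 0 ≥ (1−c)∫u², impossible since c < 1; so 1−α > 0. By the sharp Poincaré inequality on H^1_0 of an interval of length L, ∫(u')² ≥ (π/L)²∫u² with equality for the first sine mode sin(π(x−x₀)/L) (x₀ the left endpoint), so the inequality holds for all u iff (1−α)(π/L)² ≥ α − c, i.e. α ≤ ((π/L)² + c)/((π/L)² + 1) = (1 + c(L/π)²)/(1 + (L/π)²). (Direct route, valid since c ≤ 0: Poincaré gives c∫u² ≥ c(L/π)²∫(u')², so a(u,u) ≥ (1 + c(L/π)²)∫(u')², while ||u||_{H^1}² ≤ (1 + (L/π)²)∫(u')²; dividing yields the same α.) With (π/L)² = π^2/4 and c = 0, the largest admissible constant is α = ((π/L)² + c)/((π/L)² + 1).
Simplifying, α = π^2/(4 + π^2).


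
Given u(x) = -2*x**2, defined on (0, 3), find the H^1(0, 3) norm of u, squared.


||u||_{H^1}^2 = 1692/5

The H^1 norm (squared) on an interval (0, L) is
  ||u||_{H^1}^2 = ∫_0^L u(x)^2 dx + ∫_0^L u'(x)^2 dx.
Compute u'(x) = -4*x.
Then u(x)^2 = 4*x**4 and u'(x)^2 = 16*x**2.
Integrate each monomial from 0 to 3 using ∫_0^3 c·x^n dx = c·3^(n+1)/(n+1):
  ∫_0^3 u(x)^2 dx = ∫_0^3 (4*x^4) dx. Term by term:
    ∫_0^3 4*x^4 dx = 972/5.
  ∫_0^3 u'(x)^2 dx = ∫_0^3 (16*x^2) dx. Term by term:
    ∫_0^3 16*x^2 dx = 144.
Adding: ||u||_{H^1}^2 = 972/5 + 144 = 1692/5.


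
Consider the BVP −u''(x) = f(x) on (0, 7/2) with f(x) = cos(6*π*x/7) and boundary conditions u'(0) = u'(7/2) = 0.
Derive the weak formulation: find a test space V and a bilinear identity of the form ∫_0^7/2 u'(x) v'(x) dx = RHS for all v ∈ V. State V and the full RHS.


V = H^1(0, 7/2) (no boundary constraint on v; u is determined up to an additive constant); weak form: ∫_0^7/2 u'v' dx = ∫_0^7/2 (cos(6*π*x/7)) v dx for all v ∈ V.

Multiply both sides by a test function v and integrate from 0 to 7/2:
  ∫_0^7/2 −u''(x) v(x) dx = ∫_0^7/2 f(x) v(x) dx.
Integrate the LHS by parts once:
  ∫_0^7/2 −u'' v dx = −[u'(x) v(x)]_0^7/2 + ∫_0^7/2 u'(x) v'(x) dx.
Thus ∫_0^7/2 u'(x) v'(x) dx = ∫_0^7/2 f(x) v(x) dx + [u'(x) v(x)]_0^7/2.
Choose V so that boundary terms are either known or forced to vanish.
u has homogeneous Neumann: u'(0) = u'(7/2) = 0. So [u' v]_0^7/2 = 0·v(7/2) − 0·v(0) = 0 for any v; take V = H^1(0, 7/2).
Weak formulation: find u (satisfying any essential BC) such that ∫_0^7/2 u'(x) v'(x) dx = ∫_0^7/2 f v dx for all v ∈ V (homogeneous Neumann, so boundary terms vanish).
Substituting f(x) = cos(6*π*x/7), the right-hand side is ∫_0^7/2 (cos(6*π*x/7)) v dx.
Compatibility check (pure Neumann): taking v ≡ 1 ∈ V gives 0 = ∫_0^7/2 f dx + (0) − (0), i.e. ∫_0^7/2 f dx must equal u'(0) − u'(7/2) = 0. Indeed ∫_0^7/2 (cos(6*π*x/7)) dx = 0, so the data are compatible. The solution is then unique only up to an additive constant (fix it e.g. by requiring ∫_0^7/2 u dx = 0).


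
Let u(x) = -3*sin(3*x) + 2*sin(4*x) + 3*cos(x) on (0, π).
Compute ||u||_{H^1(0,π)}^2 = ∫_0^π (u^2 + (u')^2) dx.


||u||_{H^1(0,π)}^2 = 64/5 + 88*π

u'(x) = -3*sin(x) - 9*cos(3*x) + 8*cos(4*x).
Expand u² and (u')² and integrate term by term on (0, π), using: for integers n ≥ 1, ∫_0^π sin²(nx) dx = ∫_0^π cos²(nx) dx = π/2; for n ≠ n', ∫_0^π sin(nx)sin(n'x) dx = ∫_0^π cos(nx)cos(n'x) dx = 0; and by product-to-sum, ∫_0^π sin(nx)cos(n'x) dx = ½∫_0^π [sin((n+n')x) + sin((n−n')x)] dx, which is 0 when n+n' is even and 2n/(n²−n'²) when n+n' is odd (it need not vanish on (0, π)).
  u² squared terms: (-3)²·∫sin(3x)² dx = 9·π/2 = 9*π/2;  (2)²·∫sin(4x)² dx = 4·π/2 = 2*π;  (3)²·∫cos(x)² dx = 9·π/2 = 9*π/2.
  u² cross terms: 2·(-3)·(2)·∫sin(3x)·sin(4x) dx = -12·(0) = 0;  2·(-3)·(3)·∫sin(3x)·cos(x) dx = -18·(0) = 0;  2·(2)·(3)·∫sin(4x)·cos(x) dx = 12·(8/15) = 32/5.
  So ∫_0^π u² dx = 9*π/2 + 2*π + 9*π/2 + 0 + 0 + 32/5 = 32/5 + 11*π.
  (u')² squared terms: (-9)²·∫cos(3x)² dx = 81·π/2 = 81*π/2;  (-3)²·∫sin(x)² dx = 9·π/2 = 9*π/2;  (8)²·∫cos(4x)² dx = 64·π/2 = 32*π.
  (u')² cross terms: 2·(-9)·(-3)·∫cos(3x)·sin(x) dx = 54·(0) = 0;  2·(-9)·(8)·∫cos(3x)·cos(4x) dx = -144·(0) = 0;  2·(-3)·(8)·∫sin(x)·cos(4x) dx = -48·(-2/15) = 32/5.
  So ∫_0^π (u')² dx = 81*π/2 + 9*π/2 + 32*π + 0 + 0 + 32/5 = 32/5 + 77*π.
||u||_{H^1}^2 = (32/5 + 11*π) + (32/5 + 77*π) = 64/5 + 88*π.


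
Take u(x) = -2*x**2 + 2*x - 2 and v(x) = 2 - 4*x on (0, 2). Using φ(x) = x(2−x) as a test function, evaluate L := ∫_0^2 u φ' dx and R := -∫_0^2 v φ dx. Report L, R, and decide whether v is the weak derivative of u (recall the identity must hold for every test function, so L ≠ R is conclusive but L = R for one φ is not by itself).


LHS = 8/3, RHS = 8/3. Yes, v = u' weakly.

u(x) = -2*x**2 + 2*x - 2, classical derivative u'(x) = 2 - 4*x.
φ(x) = x(2−x), so φ'(x) = 2 - 2*x.
Note φ(0) = φ(2) = 0, so the boundary term u·φ vanishes.
LHS = ∫_0^2 u(x) φ'(x) dx = ∫_0^2 (4*x^3 - 8*x^2 + 8*x - 4) dx. Term by term:
  ∫_0^2 4*x^3 dx = 16;  ∫_0^2 -8*x^2 dx = -64/3;  ∫_0^2 8*x dx = 16;
  ∫_0^2 -4 dx = -8.
Sum: 16 − 64/3 + 16 − 8 = 8/3.
So LHS = 8/3.
∫_0^2 v(x) φ(x) dx = ∫_0^2 (4*x^3 - 10*x^2 + 4*x) dx. Term by term:
  ∫_0^2 4*x^3 dx = 16;  ∫_0^2 -10*x^2 dx = -80/3;  ∫_0^2 4*x dx = 8.
Sum: 16 − 80/3 + 8 = -8/3.
So RHS = -∫_0^2 v(x) φ(x) dx = 8/3.
LHS = RHS, so the identity holds for this test φ.
Moreover u is smooth here and v(x) = u'(x) = 2 - 4*x pointwise, so the identity holds for every test function. Hence v is the weak derivative of u.
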